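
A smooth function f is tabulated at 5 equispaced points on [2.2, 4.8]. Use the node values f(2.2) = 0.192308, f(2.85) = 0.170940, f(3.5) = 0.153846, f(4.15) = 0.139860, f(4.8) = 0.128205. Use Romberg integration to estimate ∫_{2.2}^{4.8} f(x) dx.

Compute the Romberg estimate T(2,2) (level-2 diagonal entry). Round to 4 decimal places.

0.4055

T(0,0) (trapezoid, 1 panel, h=2.6000): 0.416667
T(1,0) (trapezoid, 2 panels, h=1.3000): 0.408333
T(2,0) (trapezoid, 4 panels, h=0.6500): 0.406187
T(1,1) = 0.408333 + (0.408333 − 0.416667)/3 = 0.405555
T(2,1) = 0.406187 + (0.406187 − 0.408333)/3 = 0.405472
T(2,2) = 0.405472 + (0.405472 − 0.405555)/15 = 0.405466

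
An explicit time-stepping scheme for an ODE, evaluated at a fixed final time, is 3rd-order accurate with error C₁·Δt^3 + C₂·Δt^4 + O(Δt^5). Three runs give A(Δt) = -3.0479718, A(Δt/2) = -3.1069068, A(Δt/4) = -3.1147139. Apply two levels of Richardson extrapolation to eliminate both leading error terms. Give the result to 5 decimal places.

First eliminate the Δt^3 term (factor 2^3 = 8):
  B₁ = (8·(-3.1069068) − (-3.0479718))/7 = -3.1153261
  B₂ = (8·(-3.1147139) − (-3.1069068))/7 = -3.1158292
Then eliminate the Δt^4 term (factor 2^4 = 16):
  (16·(-3.1158292) − (-3.1153261))/15 = -3.1158627

-3.11586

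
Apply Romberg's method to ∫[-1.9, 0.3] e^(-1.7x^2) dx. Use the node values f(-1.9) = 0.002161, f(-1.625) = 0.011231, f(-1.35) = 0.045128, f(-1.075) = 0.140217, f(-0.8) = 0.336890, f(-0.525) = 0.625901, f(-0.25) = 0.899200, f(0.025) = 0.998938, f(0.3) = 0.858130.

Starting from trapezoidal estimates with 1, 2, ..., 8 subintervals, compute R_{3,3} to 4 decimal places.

R_{0,0} (trapezoid, 1 panel, h=2.2000): 0.946320
R_{1,0} (trapezoid, 2 panels, h=1.1000): 0.843739
R_{2,0} (trapezoid, 4 panels, h=0.5500): 0.941250
R_{3,0} (trapezoid, 8 panels, h=0.2750): 0.959104
R_{1,1} = 0.843739 + (0.843739 − 0.946320)/3 = 0.809545
R_{2,1} = 0.941250 + (0.941250 − 0.843739)/3 = 0.973754
R_{3,1} = 0.959104 + (0.959104 − 0.941250)/3 = 0.965055
R_{2,2} = 0.973754 + (0.973754 − 0.809545)/15 = 0.984701
R_{3,2} = 0.965055 + (0.965055 − 0.973754)/15 = 0.964475
R_{3,3} = 0.964475 + (0.964475 − 0.984701)/63 = 0.964154

0.9642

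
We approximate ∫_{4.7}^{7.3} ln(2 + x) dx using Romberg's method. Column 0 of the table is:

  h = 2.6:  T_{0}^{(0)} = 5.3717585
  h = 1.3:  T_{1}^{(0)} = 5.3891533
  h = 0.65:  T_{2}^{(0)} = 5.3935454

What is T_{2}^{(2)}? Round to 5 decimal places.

Richardson extrapolation on the trapezoidal column (denominator 4−1=3):
T_{1}^{(1)} = (4·5.3891533 − 5.3717585) / 3 = 5.3949516
T_{2}^{(1)} = 5.3935454 + (5.3935454 − 5.3891533)/3 = 5.3950094
T_{2}^{(2)} = 5.3950094 + (5.3950094 − 5.3949516)/15 = 5.3950133

5.39501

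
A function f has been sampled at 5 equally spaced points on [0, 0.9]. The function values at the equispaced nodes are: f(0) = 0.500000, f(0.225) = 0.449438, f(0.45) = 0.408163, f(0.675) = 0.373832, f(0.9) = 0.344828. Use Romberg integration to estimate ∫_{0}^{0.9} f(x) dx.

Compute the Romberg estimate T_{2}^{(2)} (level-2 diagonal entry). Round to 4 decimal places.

0.3716

T_{0}^{(0)} (trapezoid, 1 panel, h=0.9000): 0.380173
T_{1}^{(0)} (trapezoid, 2 panels, h=0.4500): 0.373760
T_{2}^{(0)} (trapezoid, 4 panels, h=0.2250): 0.372116
T_{1}^{(1)} = 0.373760 + (0.373760 − 0.380173)/3 = 0.371622
T_{2}^{(1)} = 0.372116 + (0.372116 − 0.373760)/3 = 0.371568
T_{2}^{(2)} = 0.371568 + (0.371568 − 0.371622)/15 = 0.371564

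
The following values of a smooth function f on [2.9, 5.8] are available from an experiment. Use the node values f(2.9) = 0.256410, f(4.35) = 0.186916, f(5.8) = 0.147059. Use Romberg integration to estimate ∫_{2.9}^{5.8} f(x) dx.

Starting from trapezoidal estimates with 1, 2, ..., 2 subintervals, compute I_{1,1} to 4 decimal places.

0.5564

I_{0,0} (trapezoid, 1 panel, h=2.9000): 0.585030
I_{1,0} (trapezoid, 2 panels, h=1.4500): 0.563543
I_{1,1} = 0.563543 + (0.563543 − 0.585030)/3 = 0.556381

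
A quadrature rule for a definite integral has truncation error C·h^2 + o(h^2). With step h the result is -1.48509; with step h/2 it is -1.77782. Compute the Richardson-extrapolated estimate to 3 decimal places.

The leading error scales as h^2; refining by a factor of 2 reduces it by 2^2 = 4.
Extrapolated value = (4·A(h/2) − A(h)) / (4 − 1)
= (4·(-1.77782) − (-1.48509)) / 3
= -5.62619 / 3 = -1.87540

-1.875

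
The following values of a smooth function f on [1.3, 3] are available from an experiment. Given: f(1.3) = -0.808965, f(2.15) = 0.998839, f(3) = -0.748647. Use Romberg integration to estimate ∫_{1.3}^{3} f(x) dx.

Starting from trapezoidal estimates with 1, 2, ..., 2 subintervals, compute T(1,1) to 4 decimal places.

0.6907

T(0,0) (trapezoid, 1 panel, h=1.7000): -1.323970
T(1,0) (trapezoid, 2 panels, h=0.8500): 0.187028
T(1,1) = 0.187028 + (0.187028 − (-1.323970))/3 = 0.690694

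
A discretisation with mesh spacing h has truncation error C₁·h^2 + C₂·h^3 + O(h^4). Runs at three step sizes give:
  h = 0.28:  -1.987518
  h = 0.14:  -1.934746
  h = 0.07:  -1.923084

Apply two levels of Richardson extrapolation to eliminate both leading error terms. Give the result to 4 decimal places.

First eliminate the h^2 term (factor 2^2 = 4):
  B₁ = (4·(-1.934746) − (-1.987518))/3 = -1.917155
  B₂ = (4·(-1.923084) − (-1.934746))/3 = -1.919197
Then eliminate the h^3 term (factor 2^3 = 8):
  (8·(-1.919197) − (-1.917155))/7 = -1.919489

-1.9195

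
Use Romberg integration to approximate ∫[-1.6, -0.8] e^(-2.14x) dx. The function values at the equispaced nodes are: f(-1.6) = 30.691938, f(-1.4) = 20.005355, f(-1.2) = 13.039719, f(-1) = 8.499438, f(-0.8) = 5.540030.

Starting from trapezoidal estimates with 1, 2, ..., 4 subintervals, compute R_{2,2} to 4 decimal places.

11.7534

R_{0,0} (trapezoid, 1 panel, h=0.8000): 14.492787
R_{1,0} (trapezoid, 2 panels, h=0.4000): 12.462281
R_{2,0} (trapezoid, 4 panels, h=0.2000): 11.932099
R_{1,1} = 12.462281 + (12.462281 − 14.492787)/3 = 11.785446
R_{2,1} = 11.932099 + (11.932099 − 12.462281)/3 = 11.755372
R_{2,2} = 11.755372 + (11.755372 − 11.785446)/15 = 11.753367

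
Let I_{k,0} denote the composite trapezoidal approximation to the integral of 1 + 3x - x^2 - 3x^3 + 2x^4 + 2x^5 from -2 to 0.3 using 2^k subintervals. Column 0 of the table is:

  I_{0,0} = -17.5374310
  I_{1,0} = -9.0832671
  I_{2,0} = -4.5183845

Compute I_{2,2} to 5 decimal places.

-2.77886

Richardson extrapolation on the trapezoidal column (denominator 4−1=3):
I_{1,1} = (4·(-9.0832671) − (-17.5374310)) / 3 = -6.2652125
I_{2,1} = (4·(-4.5183845) − (-9.0832671)) / 3 = -2.9967570
I_{2,2} = (16·(-2.9967570) − (-6.2652125)) / 15 = -2.7788600
(Column j=1 coincides with Simpson's rule on the same nodes.)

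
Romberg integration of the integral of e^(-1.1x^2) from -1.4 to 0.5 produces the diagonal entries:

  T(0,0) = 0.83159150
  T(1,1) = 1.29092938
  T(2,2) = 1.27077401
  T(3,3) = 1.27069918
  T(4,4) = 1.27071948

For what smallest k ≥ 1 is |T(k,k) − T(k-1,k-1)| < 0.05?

k = 2

|T(1,1) − T(0,0)| = 0.45933788 ≥ 0.05
|T(2,2) − T(1,1)| = 0.02015537 < 0.05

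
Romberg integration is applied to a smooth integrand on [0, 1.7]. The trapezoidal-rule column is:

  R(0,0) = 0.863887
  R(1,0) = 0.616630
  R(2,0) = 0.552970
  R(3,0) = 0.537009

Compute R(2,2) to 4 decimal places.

0.5316

Richardson extrapolation on the trapezoidal column (denominator 4−1=3):
R(1,1) = (4·0.616630 − 0.863887) / 3 = 0.534211
R(2,1) = (4·0.552970 − 0.616630) / 3 = 0.531750
R(2,2) = 0.531750 + (0.531750 − 0.534211)/15 = 0.531586
(Column j=1 coincides with Simpson's rule on the same nodes.)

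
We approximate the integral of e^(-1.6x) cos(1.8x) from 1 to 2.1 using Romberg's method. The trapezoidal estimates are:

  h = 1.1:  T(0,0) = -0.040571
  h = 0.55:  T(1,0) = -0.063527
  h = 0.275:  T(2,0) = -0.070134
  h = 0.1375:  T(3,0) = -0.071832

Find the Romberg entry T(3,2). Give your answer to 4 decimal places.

-0.0724

Richardson extrapolation on the trapezoidal column (denominator 4−1=3):
T(2,1) = -0.070134 + (-0.070134 − (-0.063527))/3 = -0.072336
T(3,1) = -0.071832 + (-0.071832 − (-0.070134))/3 = -0.072398
T(3,2) = (16·(-0.072398) − (-0.072336)) / 15 = -0.072402
(Column j=1 coincides with Simpson's rule on the same nodes.)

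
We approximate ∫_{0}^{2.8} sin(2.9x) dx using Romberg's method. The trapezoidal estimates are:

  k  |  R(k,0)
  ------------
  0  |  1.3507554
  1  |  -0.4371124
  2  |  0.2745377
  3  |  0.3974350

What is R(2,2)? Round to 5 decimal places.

0.61474

Richardson extrapolation on the trapezoidal column (denominator 4−1=3):
R(1,1) = (4·(-0.4371124) − 1.3507554) / 3 = -1.0330683
R(2,1) = 0.2745377 + (0.2745377 − (-0.4371124))/3 = 0.5117544
R(2,2) = (16·0.5117544 − (-1.0330683)) / 15 = 0.6147426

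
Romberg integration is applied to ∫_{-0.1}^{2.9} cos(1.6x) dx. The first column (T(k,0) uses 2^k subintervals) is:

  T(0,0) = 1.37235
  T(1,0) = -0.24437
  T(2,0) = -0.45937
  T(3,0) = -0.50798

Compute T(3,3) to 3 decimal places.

-0.524

T(1,1) = -0.24437 + (-0.24437 − 1.37235)/3 = -0.78328
T(2,1) = (4·(-0.45937) − (-0.24437)) / 3 = -0.53104
T(3,1) = (4·(-0.50798) − (-0.45937)) / 3 = -0.52418
T(2,2) = -0.53104 + (-0.53104 − (-0.78328))/15 = -0.51422
T(3,2) = (16·(-0.52418) − (-0.53104)) / 15 = -0.52372
T(3,3) = (64·(-0.52372) − (-0.51422)) / 63 = -0.52387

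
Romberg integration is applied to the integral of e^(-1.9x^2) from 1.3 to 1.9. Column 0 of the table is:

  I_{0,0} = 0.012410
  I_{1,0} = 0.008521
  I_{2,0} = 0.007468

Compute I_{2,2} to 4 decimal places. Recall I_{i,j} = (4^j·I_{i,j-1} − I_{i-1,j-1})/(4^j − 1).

0.0071

I_{1,1} = (4·0.008521 − 0.012410) / 3 = 0.007225
I_{2,1} = (4·0.007468 − 0.008521) / 3 = 0.007117
I_{2,2} = 0.007117 + (0.007117 − 0.007225)/15 = 0.007110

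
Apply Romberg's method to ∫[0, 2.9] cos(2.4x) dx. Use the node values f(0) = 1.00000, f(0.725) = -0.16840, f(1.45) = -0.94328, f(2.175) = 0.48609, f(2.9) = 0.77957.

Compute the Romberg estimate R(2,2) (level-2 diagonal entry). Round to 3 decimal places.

0.364

R(0,0) (trapezoid, 1 panel, h=2.9000): 2.58038
R(1,0) (trapezoid, 2 panels, h=1.4500): -0.07757
R(2,0) (trapezoid, 4 panels, h=0.7250): 0.19154
R(1,1) = -0.07757 + (-0.07757 − 2.58038)/3 = -0.96355
R(2,1) = 0.19154 + (0.19154 − (-0.07757))/3 = 0.28124
R(2,2) = 0.28124 + (0.28124 − (-0.96355))/15 = 0.36423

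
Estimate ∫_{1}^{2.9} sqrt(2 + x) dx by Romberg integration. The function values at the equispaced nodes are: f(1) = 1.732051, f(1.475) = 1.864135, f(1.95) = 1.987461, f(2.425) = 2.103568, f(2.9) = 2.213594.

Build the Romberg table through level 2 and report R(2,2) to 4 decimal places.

3.7670

R(0,0) (trapezoid, 1 panel, h=1.9000): 3.748363
R(1,0) (trapezoid, 2 panels, h=0.9500): 3.762269
R(2,0) (trapezoid, 4 panels, h=0.4750): 3.765794
R(1,1) = 3.762269 + (3.762269 − 3.748363)/3 = 3.766904
R(2,1) = 3.765794 + (3.765794 − 3.762269)/3 = 3.766969
R(2,2) = 3.766969 + (3.766969 − 3.766904)/15 = 3.766973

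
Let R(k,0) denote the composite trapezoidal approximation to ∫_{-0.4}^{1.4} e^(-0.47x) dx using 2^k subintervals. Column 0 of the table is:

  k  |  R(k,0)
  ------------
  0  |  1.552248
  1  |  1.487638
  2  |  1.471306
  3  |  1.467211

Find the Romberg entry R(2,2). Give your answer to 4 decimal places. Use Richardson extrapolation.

1.4658

Richardson extrapolation on the trapezoidal column (denominator 4−1=3):
R(1,1) = 1.487638 + (1.487638 − 1.552248)/3 = 1.466101
R(2,1) = 1.471306 + (1.471306 − 1.487638)/3 = 1.465862
R(2,2) = (16·1.465862 − 1.466101) / 15 = 1.465846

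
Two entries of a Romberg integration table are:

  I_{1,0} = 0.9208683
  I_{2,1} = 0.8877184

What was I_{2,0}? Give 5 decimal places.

From I_{2,1} = (4·I_{2,0} − I_{1,0})/3, solve for I_{2,0}:
4·I_{2,0} = 3·0.8877184 + 0.9208683 = 3.5840235
I_{2,0} = 0.8960059

0.89601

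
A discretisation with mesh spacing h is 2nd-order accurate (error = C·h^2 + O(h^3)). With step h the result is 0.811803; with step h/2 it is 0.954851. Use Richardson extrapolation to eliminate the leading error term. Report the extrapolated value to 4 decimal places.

The leading error scales as h^2; refining by a factor of 2 reduces it by 2^2 = 4.
Extrapolated value = (4·A(h/2) − A(h)) / (4 − 1)
= (4·0.954851 − 0.811803) / 3
= 3.007601 / 3 = 1.002534

1.0025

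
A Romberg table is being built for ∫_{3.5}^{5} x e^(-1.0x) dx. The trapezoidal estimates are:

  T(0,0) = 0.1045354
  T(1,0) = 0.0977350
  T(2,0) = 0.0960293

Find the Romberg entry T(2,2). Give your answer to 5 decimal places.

T(1,1) = (4·0.0977350 − 0.1045354) / 3 = 0.0954682
T(2,1) = 0.0960293 + (0.0960293 − 0.0977350)/3 = 0.0954607
T(2,2) = (16·0.0954607 − 0.0954682) / 15 = 0.0954602

0.09546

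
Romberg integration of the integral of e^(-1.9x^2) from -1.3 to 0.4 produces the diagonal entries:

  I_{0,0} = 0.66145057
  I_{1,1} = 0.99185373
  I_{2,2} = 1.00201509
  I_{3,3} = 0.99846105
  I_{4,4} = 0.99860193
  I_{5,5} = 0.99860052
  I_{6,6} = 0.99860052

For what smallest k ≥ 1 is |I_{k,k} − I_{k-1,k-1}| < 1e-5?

|I_{1,1} − I_{0,0}| = 0.33040316 ≥ 1e-5
|I_{2,2} − I_{1,1}| = 0.01016136 ≥ 1e-5
|I_{3,3} − I_{2,2}| = 0.00355404 ≥ 1e-5
|I_{4,4} − I_{3,3}| = 0.00014088 ≥ 1e-5
|I_{5,5} − I_{4,4}| = 0.00000141 < 1e-5

k = 5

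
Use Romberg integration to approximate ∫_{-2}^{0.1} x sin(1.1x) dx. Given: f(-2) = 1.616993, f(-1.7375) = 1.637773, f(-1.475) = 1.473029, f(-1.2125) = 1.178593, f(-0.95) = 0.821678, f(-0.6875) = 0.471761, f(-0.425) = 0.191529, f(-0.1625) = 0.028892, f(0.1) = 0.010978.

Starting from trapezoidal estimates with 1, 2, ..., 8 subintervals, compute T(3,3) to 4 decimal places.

1.7385

T(0,0) (trapezoid, 1 panel, h=2.1000): 1.709370
T(1,0) (trapezoid, 2 panels, h=1.0500): 1.717447
T(2,0) (trapezoid, 4 panels, h=0.5250): 1.732616
T(3,0) (trapezoid, 8 panels, h=0.2625): 1.737026
T(1,1) = 1.717447 + (1.717447 − 1.709370)/3 = 1.720139
T(2,1) = 1.732616 + (1.732616 − 1.717447)/3 = 1.737672
T(3,1) = 1.737026 + (1.737026 − 1.732616)/3 = 1.738496
T(2,2) = 1.737672 + (1.737672 − 1.720139)/15 = 1.738841
T(3,2) = 1.738496 + (1.738496 − 1.737672)/15 = 1.738551
T(3,3) = 1.738551 + (1.738551 − 1.738841)/63 = 1.738546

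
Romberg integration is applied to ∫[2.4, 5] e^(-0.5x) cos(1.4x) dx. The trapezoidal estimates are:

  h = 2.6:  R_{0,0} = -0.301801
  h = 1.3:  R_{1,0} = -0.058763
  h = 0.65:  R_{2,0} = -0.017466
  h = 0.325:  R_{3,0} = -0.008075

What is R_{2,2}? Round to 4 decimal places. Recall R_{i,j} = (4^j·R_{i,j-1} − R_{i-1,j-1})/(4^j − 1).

Richardson extrapolation on the trapezoidal column (denominator 4−1=3):
R_{1,1} = (4·(-0.058763) − (-0.301801)) / 3 = 0.022250
R_{2,1} = (4·(-0.017466) − (-0.058763)) / 3 = -0.003700
R_{2,2} = -0.003700 + (-0.003700 − 0.022250)/15 = -0.005430

-0.0054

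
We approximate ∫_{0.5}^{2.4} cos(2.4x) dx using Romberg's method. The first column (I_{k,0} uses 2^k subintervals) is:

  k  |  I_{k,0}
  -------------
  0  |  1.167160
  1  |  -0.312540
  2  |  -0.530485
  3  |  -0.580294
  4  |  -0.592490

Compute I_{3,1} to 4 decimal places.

-0.5969

Richardson extrapolation on the trapezoidal column (denominator 4−1=3):
I_{3,1} = (4·(-0.580294) − (-0.530485)) / 3 = -0.596897
(Column j=1 coincides with Simpson's rule on the same nodes.)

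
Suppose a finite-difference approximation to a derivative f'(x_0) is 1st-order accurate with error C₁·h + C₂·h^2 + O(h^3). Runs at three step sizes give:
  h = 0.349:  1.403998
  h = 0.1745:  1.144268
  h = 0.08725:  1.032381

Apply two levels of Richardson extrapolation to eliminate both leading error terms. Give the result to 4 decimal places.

0.9325

First eliminate the h term (factor 2^1 = 2):
  B₁ = (2·1.144268 − 1.403998)/1 = 0.884538
  B₂ = (2·1.032381 − 1.144268)/1 = 0.920494
Then eliminate the h^2 term (factor 2^2 = 4):
  (4·0.920494 − 0.884538)/3 = 0.932479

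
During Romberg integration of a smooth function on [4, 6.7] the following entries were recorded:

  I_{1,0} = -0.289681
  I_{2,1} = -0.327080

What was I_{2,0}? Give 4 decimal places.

-0.3177

From I_{2,1} = (4·I_{2,0} − I_{1,0})/3, solve for I_{2,0}:
4·I_{2,0} = 3·(-0.327080) + (-0.289681) = -1.270921
I_{2,0} = -0.317730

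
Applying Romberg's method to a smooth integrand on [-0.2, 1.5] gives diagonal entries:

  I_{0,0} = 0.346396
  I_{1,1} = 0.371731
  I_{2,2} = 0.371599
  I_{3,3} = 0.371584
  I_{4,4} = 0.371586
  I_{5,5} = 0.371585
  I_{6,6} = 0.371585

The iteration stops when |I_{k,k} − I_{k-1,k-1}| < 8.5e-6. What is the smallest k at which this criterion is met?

k = 4

|I_{1,1} − I_{0,0}| = 0.025335 ≥ 8.5e-6
|I_{2,2} − I_{1,1}| = 0.000132 ≥ 8.5e-6
|I_{3,3} − I_{2,2}| = 0.000015 ≥ 8.5e-6
|I_{4,4} − I_{3,3}| = 0.000002 < 8.5e-6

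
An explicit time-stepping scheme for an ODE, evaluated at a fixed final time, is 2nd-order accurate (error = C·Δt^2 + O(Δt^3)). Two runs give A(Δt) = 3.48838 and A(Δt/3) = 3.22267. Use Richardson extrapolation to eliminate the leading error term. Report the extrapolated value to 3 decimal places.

3.189

Extrapolated value = (9·A(Δt/3) − A(Δt)) / (9 − 1)
= (9·3.22267 − 3.48838) / 8
= 25.51565 / 8 = 3.18946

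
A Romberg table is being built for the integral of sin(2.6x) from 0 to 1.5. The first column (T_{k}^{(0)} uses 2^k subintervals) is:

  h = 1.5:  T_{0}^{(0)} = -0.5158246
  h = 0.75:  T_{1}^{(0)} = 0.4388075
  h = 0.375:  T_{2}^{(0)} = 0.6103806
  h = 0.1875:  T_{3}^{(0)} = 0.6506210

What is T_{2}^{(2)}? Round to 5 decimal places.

Richardson extrapolation on the trapezoidal column (denominator 4−1=3):
T_{1}^{(1)} = 0.4388075 + (0.4388075 − (-0.5158246))/3 = 0.7570182
T_{2}^{(1)} = 0.6103806 + (0.6103806 − 0.4388075)/3 = 0.6675716
T_{2}^{(2)} = (16·0.6675716 − 0.7570182) / 15 = 0.6616085

0.66161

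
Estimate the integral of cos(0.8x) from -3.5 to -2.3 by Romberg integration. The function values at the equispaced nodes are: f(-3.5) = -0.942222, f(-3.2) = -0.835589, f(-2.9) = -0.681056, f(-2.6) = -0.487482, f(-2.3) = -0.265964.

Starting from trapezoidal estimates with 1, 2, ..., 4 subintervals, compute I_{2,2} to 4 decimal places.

-0.7862

I_{0,0} (trapezoid, 1 panel, h=1.2000): -0.724912
I_{1,0} (trapezoid, 2 panels, h=0.6000): -0.771089
I_{2,0} (trapezoid, 4 panels, h=0.3000): -0.782466
I_{1,1} = -0.771089 + (-0.771089 − (-0.724912))/3 = -0.786481
I_{2,1} = -0.782466 + (-0.782466 − (-0.771089))/3 = -0.786258
I_{2,2} = -0.786258 + (-0.786258 − (-0.786481))/15 = -0.786243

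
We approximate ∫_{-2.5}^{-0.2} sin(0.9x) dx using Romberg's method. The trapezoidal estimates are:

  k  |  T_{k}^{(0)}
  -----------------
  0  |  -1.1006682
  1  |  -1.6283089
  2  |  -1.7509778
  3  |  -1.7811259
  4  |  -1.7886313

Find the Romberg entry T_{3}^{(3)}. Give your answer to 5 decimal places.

Richardson extrapolation on the trapezoidal column (denominator 4−1=3):
T_{1}^{(1)} = -1.6283089 + (-1.6283089 − (-1.1006682))/3 = -1.8041891
T_{2}^{(1)} = (4·(-1.7509778) − (-1.6283089)) / 3 = -1.7918674
T_{3}^{(1)} = (4·(-1.7811259) − (-1.7509778)) / 3 = -1.7911753
T_{2}^{(2)} = -1.7918674 + (-1.7918674 − (-1.8041891))/15 = -1.7910460
T_{3}^{(2)} = (16·(-1.7911753) − (-1.7918674)) / 15 = -1.7911292
T_{3}^{(3)} = -1.7911292 + (-1.7911292 − (-1.7910460))/63 = -1.7911305

-1.79113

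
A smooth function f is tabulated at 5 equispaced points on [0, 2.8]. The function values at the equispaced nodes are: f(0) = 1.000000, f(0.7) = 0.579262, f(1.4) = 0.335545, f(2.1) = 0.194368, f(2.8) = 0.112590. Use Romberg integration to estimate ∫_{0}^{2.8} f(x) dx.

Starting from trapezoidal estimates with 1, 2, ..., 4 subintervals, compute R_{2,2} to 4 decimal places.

R_{0,0} (trapezoid, 1 panel, h=2.8000): 1.557626
R_{1,0} (trapezoid, 2 panels, h=1.4000): 1.248576
R_{2,0} (trapezoid, 4 panels, h=0.7000): 1.165829
R_{1,1} = 1.248576 + (1.248576 − 1.557626)/3 = 1.145559
R_{2,1} = 1.165829 + (1.165829 − 1.248576)/3 = 1.138247
R_{2,2} = 1.138247 + (1.138247 − 1.145559)/15 = 1.137760

1.1378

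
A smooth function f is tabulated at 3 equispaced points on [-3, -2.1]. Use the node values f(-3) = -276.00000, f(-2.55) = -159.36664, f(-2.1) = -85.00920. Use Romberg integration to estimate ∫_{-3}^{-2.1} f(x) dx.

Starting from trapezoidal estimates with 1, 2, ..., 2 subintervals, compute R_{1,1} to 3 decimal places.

-149.771

R_{0,0} (trapezoid, 1 panel, h=0.9000): -162.45414
R_{1,0} (trapezoid, 2 panels, h=0.4500): -152.94206
R_{1,1} = -152.94206 + (-152.94206 − (-162.45414))/3 = -149.77137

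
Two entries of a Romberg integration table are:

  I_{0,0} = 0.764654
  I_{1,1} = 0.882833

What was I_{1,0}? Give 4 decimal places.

From I_{1,1} = (4·I_{1,0} − I_{0,0})/3, solve for I_{1,0}:
4·I_{1,0} = 3·0.882833 + 0.764654 = 3.413153
I_{1,0} = 0.853288

0.8533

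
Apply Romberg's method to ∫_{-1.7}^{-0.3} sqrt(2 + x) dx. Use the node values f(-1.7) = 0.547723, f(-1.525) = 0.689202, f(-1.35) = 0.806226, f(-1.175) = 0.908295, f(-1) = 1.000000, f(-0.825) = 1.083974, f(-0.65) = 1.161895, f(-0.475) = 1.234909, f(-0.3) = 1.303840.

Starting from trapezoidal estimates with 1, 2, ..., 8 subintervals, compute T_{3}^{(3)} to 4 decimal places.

1.3681

T_{0}^{(0)} (trapezoid, 1 panel, h=1.4000): 1.296094
T_{1}^{(0)} (trapezoid, 2 panels, h=0.7000): 1.348047
T_{2}^{(0)} (trapezoid, 4 panels, h=0.3500): 1.362866
T_{3}^{(0)} (trapezoid, 8 panels, h=0.1750): 1.366799
T_{1}^{(1)} = 1.348047 + (1.348047 − 1.296094)/3 = 1.365365
T_{2}^{(1)} = 1.362866 + (1.362866 − 1.348047)/3 = 1.367806
T_{3}^{(1)} = 1.366799 + (1.366799 − 1.362866)/3 = 1.368110
T_{2}^{(2)} = 1.367806 + (1.367806 − 1.365365)/15 = 1.367969
T_{3}^{(2)} = 1.368110 + (1.368110 − 1.367806)/15 = 1.368130
T_{3}^{(3)} = 1.368130 + (1.368130 − 1.367969)/63 = 1.368133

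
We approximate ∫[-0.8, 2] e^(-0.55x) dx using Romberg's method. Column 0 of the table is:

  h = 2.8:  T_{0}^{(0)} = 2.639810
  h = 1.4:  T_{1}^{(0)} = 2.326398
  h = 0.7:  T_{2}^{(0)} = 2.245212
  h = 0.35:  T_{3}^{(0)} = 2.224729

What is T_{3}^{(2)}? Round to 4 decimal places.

2.2179

T_{2}^{(1)} = (4·2.245212 − 2.326398) / 3 = 2.218150
T_{3}^{(1)} = 2.224729 + (2.224729 − 2.245212)/3 = 2.217901
T_{3}^{(2)} = 2.217901 + (2.217901 − 2.218150)/15 = 2.217884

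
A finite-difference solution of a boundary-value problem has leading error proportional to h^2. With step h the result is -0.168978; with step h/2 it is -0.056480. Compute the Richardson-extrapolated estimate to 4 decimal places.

Extrapolated value = (4·A(h/2) − A(h)) / (4 − 1)
= (4·(-0.056480) − (-0.168978)) / 3
= -0.056942 / 3 = -0.018981

-0.0190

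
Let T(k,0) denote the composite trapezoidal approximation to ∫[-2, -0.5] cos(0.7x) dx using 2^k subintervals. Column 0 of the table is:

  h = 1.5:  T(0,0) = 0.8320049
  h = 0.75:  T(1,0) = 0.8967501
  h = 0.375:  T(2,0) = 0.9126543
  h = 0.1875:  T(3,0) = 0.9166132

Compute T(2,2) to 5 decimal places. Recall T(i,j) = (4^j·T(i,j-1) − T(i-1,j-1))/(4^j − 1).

T(1,1) = (4·0.8967501 − 0.8320049) / 3 = 0.9183318
T(2,1) = 0.9126543 + (0.9126543 − 0.8967501)/3 = 0.9179557
T(2,2) = (16·0.9179557 − 0.9183318) / 15 = 0.9179306

0.91793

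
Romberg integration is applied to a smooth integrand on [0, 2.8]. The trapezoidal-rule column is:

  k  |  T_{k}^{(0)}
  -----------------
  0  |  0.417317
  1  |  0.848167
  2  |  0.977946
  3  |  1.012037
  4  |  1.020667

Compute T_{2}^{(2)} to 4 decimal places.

Richardson extrapolation on the trapezoidal column (denominator 4−1=3):
T_{1}^{(1)} = (4·0.848167 − 0.417317) / 3 = 0.991784
T_{2}^{(1)} = (4·0.977946 − 0.848167) / 3 = 1.021206
T_{2}^{(2)} = 1.021206 + (1.021206 − 0.991784)/15 = 1.023167

1.0232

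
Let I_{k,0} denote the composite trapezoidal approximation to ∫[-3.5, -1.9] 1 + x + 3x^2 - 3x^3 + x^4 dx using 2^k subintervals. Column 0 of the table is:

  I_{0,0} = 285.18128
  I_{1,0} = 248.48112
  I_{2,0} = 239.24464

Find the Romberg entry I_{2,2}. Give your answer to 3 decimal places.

236.160

Richardson extrapolation on the trapezoidal column (denominator 4−1=3):
I_{1,1} = 248.48112 + (248.48112 − 285.18128)/3 = 236.24773
I_{2,1} = 239.24464 + (239.24464 − 248.48112)/3 = 236.16581
I_{2,2} = (16·236.16581 − 236.24773) / 15 = 236.16035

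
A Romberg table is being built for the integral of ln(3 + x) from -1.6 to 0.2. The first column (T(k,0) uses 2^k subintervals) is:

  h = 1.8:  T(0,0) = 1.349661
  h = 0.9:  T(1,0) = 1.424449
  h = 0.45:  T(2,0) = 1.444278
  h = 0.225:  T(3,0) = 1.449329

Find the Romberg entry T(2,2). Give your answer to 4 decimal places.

T(1,1) = (4·1.424449 − 1.349661) / 3 = 1.449378
T(2,1) = (4·1.444278 − 1.424449) / 3 = 1.450888
T(2,2) = 1.450888 + (1.450888 − 1.449378)/15 = 1.450989
(Column j=1 coincides with Simpson's rule on the same nodes.)

1.4510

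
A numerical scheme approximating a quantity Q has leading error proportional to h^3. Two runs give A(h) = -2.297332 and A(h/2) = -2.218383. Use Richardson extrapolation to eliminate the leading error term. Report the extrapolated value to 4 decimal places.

-2.2071

The leading error scales as h^3; refining by a factor of 2 reduces it by 2^3 = 8.
Extrapolated value = (8·A(h/2) − A(h)) / (8 − 1)
= (8·(-2.218383) − (-2.297332)) / 7
= -15.449732 / 7 = -2.207105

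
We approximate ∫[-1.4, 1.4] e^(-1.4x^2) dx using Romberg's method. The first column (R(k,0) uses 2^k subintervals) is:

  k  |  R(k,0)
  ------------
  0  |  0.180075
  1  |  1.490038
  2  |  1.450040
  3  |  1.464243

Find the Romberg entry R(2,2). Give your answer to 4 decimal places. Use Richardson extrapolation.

1.4040

Richardson extrapolation on the trapezoidal column (denominator 4−1=3):
R(1,1) = 1.490038 + (1.490038 − 0.180075)/3 = 1.926692
R(2,1) = 1.450040 + (1.450040 − 1.490038)/3 = 1.436707
R(2,2) = (16·1.436707 − 1.926692) / 15 = 1.404041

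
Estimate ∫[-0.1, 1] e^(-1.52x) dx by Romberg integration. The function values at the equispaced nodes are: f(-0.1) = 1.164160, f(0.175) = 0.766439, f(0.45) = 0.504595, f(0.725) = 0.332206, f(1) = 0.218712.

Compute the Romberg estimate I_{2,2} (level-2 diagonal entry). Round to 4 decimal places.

I_{0,0} (trapezoid, 1 panel, h=1.1000): 0.760580
I_{1,0} (trapezoid, 2 panels, h=0.5500): 0.657817
I_{2,0} (trapezoid, 4 panels, h=0.2750): 0.631036
I_{1,1} = 0.657817 + (0.657817 − 0.760580)/3 = 0.623563
I_{2,1} = 0.631036 + (0.631036 − 0.657817)/3 = 0.622109
I_{2,2} = 0.622109 + (0.622109 − 0.623563)/15 = 0.622012

0.6220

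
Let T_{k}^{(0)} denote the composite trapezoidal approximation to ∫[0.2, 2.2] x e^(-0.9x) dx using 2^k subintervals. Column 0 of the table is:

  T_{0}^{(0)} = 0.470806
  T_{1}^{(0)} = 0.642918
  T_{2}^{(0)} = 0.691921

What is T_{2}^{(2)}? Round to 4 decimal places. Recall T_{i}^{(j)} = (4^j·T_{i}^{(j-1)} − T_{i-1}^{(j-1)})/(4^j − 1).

T_{1}^{(1)} = (4·0.642918 − 0.470806) / 3 = 0.700289
T_{2}^{(1)} = 0.691921 + (0.691921 − 0.642918)/3 = 0.708255
T_{2}^{(2)} = (16·0.708255 − 0.700289) / 15 = 0.708786

0.7088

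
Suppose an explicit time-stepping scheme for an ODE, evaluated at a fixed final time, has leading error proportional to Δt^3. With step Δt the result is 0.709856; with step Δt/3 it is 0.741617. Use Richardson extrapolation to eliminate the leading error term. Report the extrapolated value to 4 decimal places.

0.7428

The leading error scales as Δt^3; refining by a factor of 3 reduces it by 3^3 = 27.
Extrapolated value = (27·A(Δt/3) − A(Δt)) / (27 − 1)
= (27·0.741617 − 0.709856) / 26
= 19.313803 / 26 = 0.742839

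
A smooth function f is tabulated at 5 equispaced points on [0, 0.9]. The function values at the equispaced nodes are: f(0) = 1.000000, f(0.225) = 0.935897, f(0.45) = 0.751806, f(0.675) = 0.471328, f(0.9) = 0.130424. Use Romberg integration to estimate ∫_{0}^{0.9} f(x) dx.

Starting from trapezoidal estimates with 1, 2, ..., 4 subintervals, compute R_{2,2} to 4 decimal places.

0.6197

R_{0,0} (trapezoid, 1 panel, h=0.9000): 0.508691
R_{1,0} (trapezoid, 2 panels, h=0.4500): 0.592658
R_{2,0} (trapezoid, 4 panels, h=0.2250): 0.612955
R_{1,1} = 0.592658 + (0.592658 − 0.508691)/3 = 0.620647
R_{2,1} = 0.612955 + (0.612955 − 0.592658)/3 = 0.619721
R_{2,2} = 0.619721 + (0.619721 − 0.620647)/15 = 0.619659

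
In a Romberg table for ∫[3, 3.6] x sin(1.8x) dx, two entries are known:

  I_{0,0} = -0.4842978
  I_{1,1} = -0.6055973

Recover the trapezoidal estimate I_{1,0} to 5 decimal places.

-0.57527

From I_{1,1} = (4·I_{1,0} − I_{0,0})/3, solve for I_{1,0}:
4·I_{1,0} = 3·(-0.6055973) + (-0.4842978) = -2.3010897
I_{1,0} = -0.5752724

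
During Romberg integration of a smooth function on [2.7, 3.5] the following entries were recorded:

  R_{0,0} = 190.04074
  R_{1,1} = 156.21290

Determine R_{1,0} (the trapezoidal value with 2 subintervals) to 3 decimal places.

From R_{1,1} = (4·R_{1,0} − R_{0,0})/3, solve for R_{1,0}:
4·R_{1,0} = 3·156.21290 + 190.04074 = 658.67944
R_{1,0} = 164.66986

164.670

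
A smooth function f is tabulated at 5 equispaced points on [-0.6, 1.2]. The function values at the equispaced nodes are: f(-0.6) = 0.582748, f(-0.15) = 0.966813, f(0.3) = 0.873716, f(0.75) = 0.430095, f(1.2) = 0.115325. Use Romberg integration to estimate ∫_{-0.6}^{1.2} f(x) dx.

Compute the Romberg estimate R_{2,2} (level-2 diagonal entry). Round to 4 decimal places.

R_{0,0} (trapezoid, 1 panel, h=1.8000): 0.628266
R_{1,0} (trapezoid, 2 panels, h=0.9000): 1.100477
R_{2,0} (trapezoid, 4 panels, h=0.4500): 1.178847
R_{1,1} = 1.100477 + (1.100477 − 0.628266)/3 = 1.257881
R_{2,1} = 1.178847 + (1.178847 − 1.100477)/3 = 1.204970
R_{2,2} = 1.204970 + (1.204970 − 1.257881)/15 = 1.201443

1.2014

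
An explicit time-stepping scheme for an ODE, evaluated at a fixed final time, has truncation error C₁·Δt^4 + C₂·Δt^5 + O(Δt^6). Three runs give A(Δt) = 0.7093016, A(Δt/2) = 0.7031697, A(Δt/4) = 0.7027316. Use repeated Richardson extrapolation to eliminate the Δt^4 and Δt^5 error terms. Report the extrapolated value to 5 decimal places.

First eliminate the Δt^4 term (factor 2^4 = 16):
  B₁ = (16·0.7031697 − 0.7093016)/15 = 0.7027609
  B₂ = (16·0.7027316 − 0.7031697)/15 = 0.7027024
Then eliminate the Δt^5 term (factor 2^5 = 32):
  (32·0.7027024 − 0.7027609)/31 = 0.7027005

0.70270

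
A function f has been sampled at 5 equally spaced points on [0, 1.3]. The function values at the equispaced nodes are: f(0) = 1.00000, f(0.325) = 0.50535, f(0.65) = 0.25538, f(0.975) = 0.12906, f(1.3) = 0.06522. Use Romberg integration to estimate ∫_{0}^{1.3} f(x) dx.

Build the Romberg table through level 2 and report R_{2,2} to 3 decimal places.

R_{0,0} (trapezoid, 1 panel, h=1.3000): 0.69239
R_{1,0} (trapezoid, 2 panels, h=0.6500): 0.51219
R_{2,0} (trapezoid, 4 panels, h=0.3250): 0.46228
R_{1,1} = 0.51219 + (0.51219 − 0.69239)/3 = 0.45212
R_{2,1} = 0.46228 + (0.46228 − 0.51219)/3 = 0.44564
R_{2,2} = 0.44564 + (0.44564 − 0.45212)/15 = 0.44521

0.445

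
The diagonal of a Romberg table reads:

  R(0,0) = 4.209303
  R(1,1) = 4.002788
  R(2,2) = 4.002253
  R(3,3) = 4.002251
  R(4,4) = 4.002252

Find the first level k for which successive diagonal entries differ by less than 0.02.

|R(1,1) − R(0,0)| = 0.206515 ≥ 0.02
|R(2,2) − R(1,1)| = 0.000535 < 0.02

k = 2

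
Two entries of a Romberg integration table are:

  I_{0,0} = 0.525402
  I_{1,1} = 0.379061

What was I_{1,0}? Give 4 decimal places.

0.4156

From I_{1,1} = (4·I_{1,0} − I_{0,0})/3, solve for I_{1,0}:
4·I_{1,0} = 3·0.379061 + 0.525402 = 1.662585
I_{1,0} = 0.415646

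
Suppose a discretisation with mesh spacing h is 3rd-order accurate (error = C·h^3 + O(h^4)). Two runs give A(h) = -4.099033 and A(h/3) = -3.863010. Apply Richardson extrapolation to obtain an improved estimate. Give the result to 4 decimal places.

The leading error scales as h^3; refining by a factor of 3 reduces it by 3^3 = 27.
Extrapolated value = (27·A(h/3) − A(h)) / (27 − 1)
= (27·(-3.863010) − (-4.099033)) / 26
= -100.202237 / 26 = -3.853932

-3.8539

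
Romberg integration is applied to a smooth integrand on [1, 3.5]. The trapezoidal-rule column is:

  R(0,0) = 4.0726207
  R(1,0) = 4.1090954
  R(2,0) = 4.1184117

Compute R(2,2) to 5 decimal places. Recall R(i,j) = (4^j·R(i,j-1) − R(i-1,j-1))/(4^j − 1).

4.12153

R(1,1) = 4.1090954 + (4.1090954 − 4.0726207)/3 = 4.1212536
R(2,1) = 4.1184117 + (4.1184117 − 4.1090954)/3 = 4.1215171
R(2,2) = (16·4.1215171 − 4.1212536) / 15 = 4.1215347
(Column j=1 coincides with Simpson's rule on the same nodes.)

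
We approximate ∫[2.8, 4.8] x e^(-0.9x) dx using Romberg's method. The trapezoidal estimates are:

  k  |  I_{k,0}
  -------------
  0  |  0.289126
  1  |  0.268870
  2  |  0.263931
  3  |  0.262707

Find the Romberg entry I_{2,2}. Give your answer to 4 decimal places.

0.2623

Richardson extrapolation on the trapezoidal column (denominator 4−1=3):
I_{1,1} = (4·0.268870 − 0.289126) / 3 = 0.262118
I_{2,1} = (4·0.263931 − 0.268870) / 3 = 0.262285
I_{2,2} = 0.262285 + (0.262285 − 0.262118)/15 = 0.262296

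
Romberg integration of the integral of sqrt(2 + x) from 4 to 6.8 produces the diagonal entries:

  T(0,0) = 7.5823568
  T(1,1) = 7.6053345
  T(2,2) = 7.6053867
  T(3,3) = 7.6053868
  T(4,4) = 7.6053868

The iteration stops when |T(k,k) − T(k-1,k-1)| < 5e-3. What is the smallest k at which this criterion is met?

|T(1,1) − T(0,0)| = 0.0229777 ≥ 5e-3
|T(2,2) − T(1,1)| = 0.0000522 < 5e-3

k = 2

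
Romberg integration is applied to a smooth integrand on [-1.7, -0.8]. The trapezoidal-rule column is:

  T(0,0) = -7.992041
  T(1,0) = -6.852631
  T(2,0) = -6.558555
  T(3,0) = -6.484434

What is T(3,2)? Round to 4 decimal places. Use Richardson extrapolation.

-6.4597

Richardson extrapolation on the trapezoidal column (denominator 4−1=3):
T(2,1) = (4·(-6.558555) − (-6.852631)) / 3 = -6.460530
T(3,1) = -6.484434 + (-6.484434 − (-6.558555))/3 = -6.459727
T(3,2) = -6.459727 + (-6.459727 − (-6.460530))/15 = -6.459673
(Column j=1 coincides with Simpson's rule on the same nodes.)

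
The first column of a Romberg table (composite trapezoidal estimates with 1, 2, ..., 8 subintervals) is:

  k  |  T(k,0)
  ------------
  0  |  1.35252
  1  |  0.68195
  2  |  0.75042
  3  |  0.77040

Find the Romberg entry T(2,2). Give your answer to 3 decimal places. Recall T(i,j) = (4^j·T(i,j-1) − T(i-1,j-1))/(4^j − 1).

0.794

T(1,1) = 0.68195 + (0.68195 − 1.35252)/3 = 0.45843
T(2,1) = (4·0.75042 − 0.68195) / 3 = 0.77324
T(2,2) = (16·0.77324 − 0.45843) / 15 = 0.79423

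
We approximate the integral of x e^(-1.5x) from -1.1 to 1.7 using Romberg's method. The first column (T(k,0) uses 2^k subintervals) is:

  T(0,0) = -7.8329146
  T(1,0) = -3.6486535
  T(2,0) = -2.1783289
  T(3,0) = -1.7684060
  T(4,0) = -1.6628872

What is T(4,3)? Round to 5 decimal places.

Richardson extrapolation on the trapezoidal column (denominator 4−1=3):
T(2,1) = (4·(-2.1783289) − (-3.6486535)) / 3 = -1.6882207
T(3,1) = (4·(-1.7684060) − (-2.1783289)) / 3 = -1.6317650
T(4,1) = -1.6628872 + (-1.6628872 − (-1.7684060))/3 = -1.6277143
T(3,2) = -1.6317650 + (-1.6317650 − (-1.6882207))/15 = -1.6280013
T(4,2) = (16·(-1.6277143) − (-1.6317650)) / 15 = -1.6274443
T(4,3) = -1.6274443 + (-1.6274443 − (-1.6280013))/63 = -1.6274355

-1.62744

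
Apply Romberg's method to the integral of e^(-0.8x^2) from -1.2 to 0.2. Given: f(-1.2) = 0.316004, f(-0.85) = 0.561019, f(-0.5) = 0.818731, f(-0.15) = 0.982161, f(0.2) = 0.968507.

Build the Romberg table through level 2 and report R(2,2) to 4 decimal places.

R(0,0) (trapezoid, 1 panel, h=1.4000): 0.899158
R(1,0) (trapezoid, 2 panels, h=0.7000): 1.022691
R(2,0) (trapezoid, 4 panels, h=0.3500): 1.051458
R(1,1) = 1.022691 + (1.022691 − 0.899158)/3 = 1.063869
R(2,1) = 1.051458 + (1.051458 − 1.022691)/3 = 1.061047
R(2,2) = 1.061047 + (1.061047 − 1.063869)/15 = 1.060859

1.0609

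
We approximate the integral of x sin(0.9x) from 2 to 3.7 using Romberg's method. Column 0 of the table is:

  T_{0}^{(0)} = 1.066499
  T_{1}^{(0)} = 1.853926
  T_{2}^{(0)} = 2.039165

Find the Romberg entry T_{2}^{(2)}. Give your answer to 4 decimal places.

2.0999

T_{1}^{(1)} = 1.853926 + (1.853926 − 1.066499)/3 = 2.116402
T_{2}^{(1)} = 2.039165 + (2.039165 − 1.853926)/3 = 2.100911
T_{2}^{(2)} = (16·2.100911 − 2.116402) / 15 = 2.099878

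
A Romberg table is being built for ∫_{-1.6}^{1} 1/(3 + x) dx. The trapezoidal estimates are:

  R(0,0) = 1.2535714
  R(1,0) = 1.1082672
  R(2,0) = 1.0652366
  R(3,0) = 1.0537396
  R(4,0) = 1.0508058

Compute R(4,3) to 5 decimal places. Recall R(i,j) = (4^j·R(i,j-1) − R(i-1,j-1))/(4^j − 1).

1.04982

Richardson extrapolation on the trapezoidal column (denominator 4−1=3):
R(2,1) = 1.0652366 + (1.0652366 − 1.1082672)/3 = 1.0508931
R(3,1) = 1.0537396 + (1.0537396 − 1.0652366)/3 = 1.0499073
R(4,1) = 1.0508058 + (1.0508058 − 1.0537396)/3 = 1.0498279
R(3,2) = (16·1.0499073 − 1.0508931) / 15 = 1.0498416
R(4,2) = 1.0498279 + (1.0498279 − 1.0499073)/15 = 1.0498226
R(4,3) = (64·1.0498226 − 1.0498416) / 63 = 1.0498223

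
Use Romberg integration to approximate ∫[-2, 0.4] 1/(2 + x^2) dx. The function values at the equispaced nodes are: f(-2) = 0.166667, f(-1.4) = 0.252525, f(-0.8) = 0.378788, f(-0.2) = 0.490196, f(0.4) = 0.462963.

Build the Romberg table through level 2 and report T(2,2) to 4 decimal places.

0.8725

T(0,0) (trapezoid, 1 panel, h=2.4000): 0.755556
T(1,0) (trapezoid, 2 panels, h=1.2000): 0.832324
T(2,0) (trapezoid, 4 panels, h=0.6000): 0.861794
T(1,1) = 0.832324 + (0.832324 − 0.755556)/3 = 0.857913
T(2,1) = 0.861794 + (0.861794 − 0.832324)/3 = 0.871617
T(2,2) = 0.871617 + (0.871617 − 0.857913)/15 = 0.872531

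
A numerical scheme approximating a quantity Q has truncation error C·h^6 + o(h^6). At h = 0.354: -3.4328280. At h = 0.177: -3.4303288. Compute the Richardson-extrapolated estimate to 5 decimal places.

Extrapolated value = (64·A(h/2) − A(h)) / (64 − 1)
= (64·(-3.4303288) − (-3.4328280)) / 63
= -216.1082152 / 63 = -3.4302891

-3.43029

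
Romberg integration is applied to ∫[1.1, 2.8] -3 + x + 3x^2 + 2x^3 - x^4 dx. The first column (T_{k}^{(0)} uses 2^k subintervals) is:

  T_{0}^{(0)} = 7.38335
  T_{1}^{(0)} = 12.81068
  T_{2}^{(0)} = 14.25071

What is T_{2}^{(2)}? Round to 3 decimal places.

T_{1}^{(1)} = (4·12.81068 − 7.38335) / 3 = 14.61979
T_{2}^{(1)} = (4·14.25071 − 12.81068) / 3 = 14.73072
T_{2}^{(2)} = (16·14.73072 − 14.61979) / 15 = 14.73812

14.738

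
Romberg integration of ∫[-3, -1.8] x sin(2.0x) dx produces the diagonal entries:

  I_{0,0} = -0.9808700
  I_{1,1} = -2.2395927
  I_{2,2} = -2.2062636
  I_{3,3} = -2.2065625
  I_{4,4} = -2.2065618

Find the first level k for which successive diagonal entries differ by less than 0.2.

k = 2

|I_{1,1} − I_{0,0}| = 1.2587227 ≥ 0.2
|I_{2,2} − I_{1,1}| = 0.0333291 < 0.2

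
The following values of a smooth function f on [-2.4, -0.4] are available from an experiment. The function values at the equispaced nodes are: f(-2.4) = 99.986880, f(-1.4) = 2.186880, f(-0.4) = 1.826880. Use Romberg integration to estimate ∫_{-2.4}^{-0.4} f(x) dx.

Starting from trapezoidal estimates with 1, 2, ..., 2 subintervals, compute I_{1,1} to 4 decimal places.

36.8538

I_{0,0} (trapezoid, 1 panel, h=2.0000): 101.813760
I_{1,0} (trapezoid, 2 panels, h=1.0000): 53.093760
I_{1,1} = 53.093760 + (53.093760 − 101.813760)/3 = 36.853760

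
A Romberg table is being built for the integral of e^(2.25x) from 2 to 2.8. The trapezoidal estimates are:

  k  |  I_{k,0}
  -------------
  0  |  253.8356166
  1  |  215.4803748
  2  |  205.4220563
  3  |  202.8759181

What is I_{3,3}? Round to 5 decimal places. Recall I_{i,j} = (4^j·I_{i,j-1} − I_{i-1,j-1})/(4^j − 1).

202.02435

I_{1,1} = 215.4803748 + (215.4803748 − 253.8356166)/3 = 202.6952942
I_{2,1} = 205.4220563 + (205.4220563 − 215.4803748)/3 = 202.0692835
I_{3,1} = (4·202.8759181 − 205.4220563) / 3 = 202.0272054
I_{2,2} = (16·202.0692835 − 202.6952942) / 15 = 202.0275495
I_{3,2} = (16·202.0272054 − 202.0692835) / 15 = 202.0244002
I_{3,3} = (64·202.0244002 − 202.0275495) / 63 = 202.0243502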